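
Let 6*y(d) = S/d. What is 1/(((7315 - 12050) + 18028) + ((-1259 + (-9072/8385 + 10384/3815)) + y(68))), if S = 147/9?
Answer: 2610284040/31416543383081 ≈ 8.3086e-5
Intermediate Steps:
S = 49/3 (S = 147*(⅑) = 49/3 ≈ 16.333)
y(d) = 49/(18*d) (y(d) = (49/(3*d))/6 = 49/(18*d))
1/(((7315 - 12050) + 18028) + ((-1259 + (-9072/8385 + 10384/3815)) + y(68))) = 1/(((7315 - 12050) + 18028) + ((-1259 + (-9072/8385 + 10384/3815)) + (49/18)/68)) = 1/((-4735 + 18028) + ((-1259 + (-9072*1/8385 + 10384*(1/3815))) + (49/18)*(1/68))) = 1/(13293 + ((-1259 + (-3024/2795 + 10384/3815)) + 49/1224)) = 1/(13293 + ((-1259 + 3497344/2132585) + 49/1224)) = 1/(13293 + (-2681427171/2132585 + 49/1224)) = 1/(13293 - 3281962360639/2610284040) = 1/(31416543383081/2610284040) = 2610284040/31416543383081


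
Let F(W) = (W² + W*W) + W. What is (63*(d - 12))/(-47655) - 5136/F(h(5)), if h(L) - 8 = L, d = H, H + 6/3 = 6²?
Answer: -3027686/206505 ≈ -14.662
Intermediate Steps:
H = 34 (H = -2 + 6² = -2 + 36 = 34)
d = 34
h(L) = 8 + L
F(W) = W + 2*W² (F(W) = (W² + W²) + W = 2*W² + W = W + 2*W²)
(63*(d - 12))/(-47655) - 5136/F(h(5)) = (63*(34 - 12))/(-47655) - 5136*1/((1 + 2*(8 + 5))*(8 + 5)) = (63*22)*(-1/47655) - 5136*1/(13*(1 + 2*13)) = 1386*(-1/47655) - 5136*1/(13*(1 + 26)) = -154/5295 - 5136/(13*27) = -154/5295 - 5136/351 = -154/5295 - 5136*1/351 = -154/5295 - 1712/117 = -3027686/206505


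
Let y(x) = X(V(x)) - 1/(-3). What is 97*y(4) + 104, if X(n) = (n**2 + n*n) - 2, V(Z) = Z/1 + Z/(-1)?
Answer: -173/3 ≈ -57.667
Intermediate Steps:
V(Z) = 0 (V(Z) = Z*1 + Z*(-1) = Z - Z = 0)
X(n) = -2 + 2*n**2 (X(n) = (n**2 + n**2) - 2 = 2*n**2 - 2 = -2 + 2*n**2)
y(x) = -5/3 (y(x) = (-2 + 2*0**2) - 1/(-3) = (-2 + 2*0) - 1*(-1/3) = (-2 + 0) + 1/3 = -2 + 1/3 = -5/3)
97*y(4) + 104 = 97*(-5/3) + 104 = -485/3 + 104 = -173/3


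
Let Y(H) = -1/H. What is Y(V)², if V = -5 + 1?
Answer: 1/16 ≈ 0.062500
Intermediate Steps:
V = -4
Y(V)² = (-1/(-4))² = (-1*(-¼))² = (¼)² = 1/16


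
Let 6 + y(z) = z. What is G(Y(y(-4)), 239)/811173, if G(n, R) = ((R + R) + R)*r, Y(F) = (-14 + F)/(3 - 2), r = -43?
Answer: -10277/270391 ≈ -0.038008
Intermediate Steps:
y(z) = -6 + z
Y(F) = -14 + F (Y(F) = (-14 + F)/1 = (-14 + F)*1 = -14 + F)
G(n, R) = -129*R (G(n, R) = ((R + R) + R)*(-43) = (2*R + R)*(-43) = (3*R)*(-43) = -129*R)
G(Y(y(-4)), 239)/811173 = -129*239/811173 = -30831*1/811173 = -10277/270391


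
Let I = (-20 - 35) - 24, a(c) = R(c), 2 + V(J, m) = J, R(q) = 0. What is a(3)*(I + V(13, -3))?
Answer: 0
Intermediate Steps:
V(J, m) = -2 + J
a(c) = 0
I = -79 (I = -55 - 24 = -79)
a(3)*(I + V(13, -3)) = 0*(-79 + (-2 + 13)) = 0*(-79 + 11) = 0*(-68) = 0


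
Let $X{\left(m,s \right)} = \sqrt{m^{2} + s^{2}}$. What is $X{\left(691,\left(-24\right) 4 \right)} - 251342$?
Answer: $-251342 + \sqrt{486697} \approx -2.5064 \cdot 10^{5}$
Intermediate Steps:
$X{\left(691,\left(-24\right) 4 \right)} - 251342 = \sqrt{691^{2} + \left(\left(-24\right) 4\right)^{2}} - 251342 = \sqrt{477481 + \left(-96\right)^{2}} - 251342 = \sqrt{477481 + 9216} - 251342 = \sqrt{486697} - 251342 = -251342 + \sqrt{486697}$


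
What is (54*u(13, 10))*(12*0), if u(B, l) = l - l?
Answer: 0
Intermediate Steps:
u(B, l) = 0
(54*u(13, 10))*(12*0) = (54*0)*(12*0) = 0*0 = 0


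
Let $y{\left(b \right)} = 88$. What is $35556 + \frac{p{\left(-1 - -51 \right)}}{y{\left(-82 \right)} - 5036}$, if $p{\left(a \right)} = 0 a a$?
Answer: $35556$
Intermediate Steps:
$p{\left(a \right)} = 0$ ($p{\left(a \right)} = 0 a = 0$)
$35556 + \frac{p{\left(-1 - -51 \right)}}{y{\left(-82 \right)} - 5036} = 35556 + \frac{0}{88 - 5036} = 35556 + \frac{0}{-4948} = 35556 + 0 \left(- \frac{1}{4948}\right) = 35556 + 0 = 35556$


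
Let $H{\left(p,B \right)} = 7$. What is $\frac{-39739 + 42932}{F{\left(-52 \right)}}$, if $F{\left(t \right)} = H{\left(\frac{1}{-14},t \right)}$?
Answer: $\frac{3193}{7} \approx 456.14$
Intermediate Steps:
$F{\left(t \right)} = 7$
$\frac{-39739 + 42932}{F{\left(-52 \right)}} = \frac{-39739 + 42932}{7} = 3193 \cdot \frac{1}{7} = \frac{3193}{7}$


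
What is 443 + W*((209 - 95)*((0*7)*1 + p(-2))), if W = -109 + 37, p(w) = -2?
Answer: 16859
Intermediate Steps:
W = -72
443 + W*((209 - 95)*((0*7)*1 + p(-2))) = 443 - 72*(209 - 95)*((0*7)*1 - 2) = 443 - 8208*(0*1 - 2) = 443 - 8208*(0 - 2) = 443 - 8208*(-2) = 443 - 72*(-228) = 443 + 16416 = 16859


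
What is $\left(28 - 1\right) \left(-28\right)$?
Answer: $-756$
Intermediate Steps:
$\left(28 - 1\right) \left(-28\right) = 27 \left(-28\right) = -756$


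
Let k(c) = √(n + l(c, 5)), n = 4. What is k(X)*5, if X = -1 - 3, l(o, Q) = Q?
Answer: 15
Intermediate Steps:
X = -4
k(c) = 3 (k(c) = √(4 + 5) = √9 = 3)
k(X)*5 = 3*5 = 15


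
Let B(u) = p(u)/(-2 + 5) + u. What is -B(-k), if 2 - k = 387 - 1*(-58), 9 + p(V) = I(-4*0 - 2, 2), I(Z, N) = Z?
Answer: -1318/3 ≈ -439.33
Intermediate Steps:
p(V) = -11 (p(V) = -9 + (-4*0 - 2) = -9 + (0 - 2) = -9 - 2 = -11)
k = -443 (k = 2 - (387 - 1*(-58)) = 2 - (387 + 58) = 2 - 1*445 = 2 - 445 = -443)
B(u) = -11/3 + u (B(u) = -11/(-2 + 5) + u = -11/3 + u)
-B(-k) = -(-11/3 - 1*(-443)) = -(-11/3 + 443) = -1*1318/3 = -1318/3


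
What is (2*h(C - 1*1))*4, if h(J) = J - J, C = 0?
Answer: 0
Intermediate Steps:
h(J) = 0
(2*h(C - 1*1))*4 = (2*0)*4 = 0*4 = 0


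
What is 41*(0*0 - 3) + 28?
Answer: -95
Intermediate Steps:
41*(0*0 - 3) + 28 = 41*(0 - 3) + 28 = 41*(-3) + 28 = -123 + 28 = -95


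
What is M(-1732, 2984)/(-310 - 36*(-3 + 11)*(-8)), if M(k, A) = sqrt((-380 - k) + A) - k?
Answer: 866/997 + 2*sqrt(271)/997 ≈ 0.90163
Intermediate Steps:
M(k, A) = sqrt(-380 + A - k) - k
M(-1732, 2984)/(-310 - 36*(-3 + 11)*(-8)) = (sqrt(-380 + 2984 - 1*(-1732)) - 1*(-1732))/(-310 - 36*(-3 + 11)*(-8)) = (sqrt(-380 + 2984 + 1732) + 1732)/(-310 - 288*(-8)) = (sqrt(4336) + 1732)/(-310 - 36*(-64)) = (4*sqrt(271) + 1732)/(-310 + 2304) = (1732 + 4*sqrt(271))/1994 = (1732 + 4*sqrt(271))*(1/1994) = 866/997 + 2*sqrt(271)/997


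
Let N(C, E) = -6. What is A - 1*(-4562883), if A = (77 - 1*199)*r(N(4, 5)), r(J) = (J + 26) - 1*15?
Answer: 4562273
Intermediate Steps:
r(J) = 11 + J (r(J) = (26 + J) - 15 = 11 + J)
A = -610 (A = (77 - 1*199)*(11 - 6) = (77 - 199)*5 = -122*5 = -610)
A - 1*(-4562883) = -610 - 1*(-4562883) = -610 + 4562883 = 4562273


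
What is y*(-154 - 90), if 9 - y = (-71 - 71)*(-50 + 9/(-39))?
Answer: 22596596/13 ≈ 1.7382e+6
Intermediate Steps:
y = -92609/13 (y = 9 - (-71 - 71)*(-50 + 9/(-39)) = 9 - (-142)*(-50 + 9*(-1/39)) = 9 - (-142)*(-50 - 3/13) = 9 - (-142)*(-653)/13 = 9 - 1*92726/13 = 9 - 92726/13 = -92609/13 ≈ -7123.8)
y*(-154 - 90) = -92609*(-154 - 90)/13 = -92609/13*(-244) = 22596596/13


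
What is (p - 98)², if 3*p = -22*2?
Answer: 114244/9 ≈ 12694.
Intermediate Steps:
p = -44/3 (p = (-22*2)/3 = (⅓)*(-44) = -44/3 ≈ -14.667)
(p - 98)² = (-44/3 - 98)² = (-338/3)² = 114244/9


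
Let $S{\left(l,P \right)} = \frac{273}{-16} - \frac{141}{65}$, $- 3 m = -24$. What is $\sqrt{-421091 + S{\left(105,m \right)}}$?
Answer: $\frac{i \sqrt{28467051665}}{260} \approx 648.93 i$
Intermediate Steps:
$m = 8$ ($m = \left(- \frac{1}{3}\right) \left(-24\right) = 8$)
$S{\left(l,P \right)} = - \frac{20001}{1040}$ ($S{\left(l,P \right)} = 273 \left(- \frac{1}{16}\right) - \frac{141}{65} = - \frac{273}{16} - \frac{141}{65} = - \frac{20001}{1040}$)
$\sqrt{-421091 + S{\left(105,m \right)}} = \sqrt{-421091 - \frac{20001}{1040}} = \sqrt{- \frac{437954641}{1040}} = \frac{i \sqrt{28467051665}}{260}$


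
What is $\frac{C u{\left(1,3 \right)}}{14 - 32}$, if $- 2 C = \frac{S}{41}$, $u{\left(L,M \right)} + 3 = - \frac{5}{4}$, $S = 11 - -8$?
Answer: $- \frac{323}{5904} \approx -0.054709$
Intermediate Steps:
$S = 19$ ($S = 11 + 8 = 19$)
$u{\left(L,M \right)} = - \frac{17}{4}$ ($u{\left(L,M \right)} = -3 - \frac{5}{4} = - \frac{17}{4}$)
$C = - \frac{19}{82}$ ($C = - \frac{19 \cdot \frac{1}{41}}{2} = \left(- \frac{1}{2}\right) \frac{19}{41} = - \frac{19}{82} \approx -0.23171$)
$\frac{C u{\left(1,3 \right)}}{14 - 32} = \frac{\left(- \frac{19}{82}\right) \left(- \frac{17}{4}\right)}{14 - 32} = \frac{323}{328 \left(-18\right)} = \frac{323}{328} \left(- \frac{1}{18}\right) = - \frac{323}{5904}$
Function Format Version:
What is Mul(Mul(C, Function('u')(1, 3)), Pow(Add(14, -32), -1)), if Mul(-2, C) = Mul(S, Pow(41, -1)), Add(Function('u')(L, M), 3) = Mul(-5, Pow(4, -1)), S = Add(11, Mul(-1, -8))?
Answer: Rational(-323, 5904) ≈ -0.054709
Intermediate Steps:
S = 19 (S = Add(11, 8) = 19)
Function('u')(L, M) = Rational(-17, 4) (Function('u')(L, M) = Add(-3, Mul(-5, Pow(4, -1))) = Add(-3, Mul(-5, Rational(1, 4))) = Add(-3, Rational(-5, 4)) = Rational(-17, 4))
C = Rational(-19, 82) (C = Mul(Rational(-1, 2), Mul(19, Pow(41, -1))) = Mul(Rational(-1, 2), Mul(19, Rational(1, 41))) = Mul(Rational(-1, 2), Rational(19, 41)) = Rational(-19, 82) ≈ -0.23171)
Mul(Mul(C, Function('u')(1, 3)), Pow(Add(14, -32), -1)) = Mul(Mul(Rational(-19, 82), Rational(-17, 4)), Pow(Add(14, -32), -1)) = Mul(Rational(323, 328), Pow(-18, -1)) = Mul(Rational(323, 328), Rational(-1, 18)) = Rational(-323, 5904)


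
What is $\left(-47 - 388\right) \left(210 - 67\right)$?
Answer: $-62205$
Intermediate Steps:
$\left(-47 - 388\right) \left(210 - 67\right) = \left(-435\right) 143 = -62205$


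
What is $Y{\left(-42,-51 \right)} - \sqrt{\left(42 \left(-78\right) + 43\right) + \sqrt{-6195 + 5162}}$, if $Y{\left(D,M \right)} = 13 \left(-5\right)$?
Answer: $-65 - \sqrt{-3233 + i \sqrt{1033}} \approx -65.283 - 56.86 i$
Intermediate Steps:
$Y{\left(D,M \right)} = -65$
$Y{\left(-42,-51 \right)} - \sqrt{\left(42 \left(-78\right) + 43\right) + \sqrt{-6195 + 5162}} = -65 - \sqrt{\left(42 \left(-78\right) + 43\right) + \sqrt{-6195 + 5162}} = -65 - \sqrt{\left(-3276 + 43\right) + \sqrt{-1033}} = -65 - \sqrt{-3233 + i \sqrt{1033}}$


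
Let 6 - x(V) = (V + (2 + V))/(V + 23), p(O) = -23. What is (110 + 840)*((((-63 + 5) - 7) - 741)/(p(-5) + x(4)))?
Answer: 20673900/469 ≈ 44081.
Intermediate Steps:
x(V) = 6 - (2 + 2*V)/(23 + V) (x(V) = 6 - (V + (2 + V))/(V + 23) = 6 - (2 + 2*V)/(23 + V))
(110 + 840)*((((-63 + 5) - 7) - 741)/(p(-5) + x(4))) = (110 + 840)*((((-63 + 5) - 7) - 741)/(-23 + 4*(34 + 4)/(23 + 4))) = 950*(((-58 - 7) - 741)/(-23 + 4*38/27)) = 950*((-65 - 741)/(-23 + 4*(1/27)*38)) = 950*(-806/(-23 + 152/27)) = 950*(-806/(-469/27)) = 950*(-806*(-27/469)) = 950*(21762/469) = 20673900/469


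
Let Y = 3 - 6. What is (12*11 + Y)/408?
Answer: 43/136 ≈ 0.31618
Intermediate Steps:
Y = -3
(12*11 + Y)/408 = (12*11 - 3)/408 = (132 - 3)*(1/408) = 129*(1/408) = 43/136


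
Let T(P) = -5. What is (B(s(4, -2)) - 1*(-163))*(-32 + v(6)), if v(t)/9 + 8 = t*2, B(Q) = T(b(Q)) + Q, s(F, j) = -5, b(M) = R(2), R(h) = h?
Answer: 612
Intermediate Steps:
b(M) = 2
B(Q) = -5 + Q
v(t) = -72 + 18*t (v(t) = -72 + 9*(t*2) = -72 + 9*(2*t) = -72 + 18*t)
(B(s(4, -2)) - 1*(-163))*(-32 + v(6)) = ((-5 - 5) - 1*(-163))*(-32 + (-72 + 18*6)) = (-10 + 163)*(-32 + (-72 + 108)) = 153*(-32 + 36) = 153*4 = 612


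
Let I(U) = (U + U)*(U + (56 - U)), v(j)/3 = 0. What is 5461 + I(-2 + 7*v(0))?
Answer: 5237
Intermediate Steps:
v(j) = 0 (v(j) = 3*0 = 0)
I(U) = 112*U (I(U) = (2*U)*56 = 112*U)
5461 + I(-2 + 7*v(0)) = 5461 + 112*(-2 + 7*0) = 5461 + 112*(-2 + 0) = 5461 + 112*(-2) = 5461 - 224 = 5237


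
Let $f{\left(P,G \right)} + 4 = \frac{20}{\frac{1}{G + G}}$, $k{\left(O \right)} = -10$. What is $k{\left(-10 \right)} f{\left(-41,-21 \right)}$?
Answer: $8440$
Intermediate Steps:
$f{\left(P,G \right)} = -4 + 40 G$ ($f{\left(P,G \right)} = -4 + \frac{20}{\frac{1}{G + G}} = -4 + \frac{20}{\frac{1}{2 G}} = -4 + \frac{20}{\frac{1}{2} \frac{1}{G}} = -4 + 20 \cdot 2 G = -4 + 40 G$)
$k{\left(-10 \right)} f{\left(-41,-21 \right)} = - 10 \left(-4 + 40 \left(-21\right)\right) = - 10 \left(-4 - 840\right) = \left(-10\right) \left(-844\right) = 8440$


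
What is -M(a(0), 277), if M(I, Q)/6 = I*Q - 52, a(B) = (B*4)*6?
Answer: 312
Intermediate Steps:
a(B) = 24*B (a(B) = (4*B)*6 = 24*B)
M(I, Q) = -312 + 6*I*Q (M(I, Q) = 6*(I*Q - 52) = 6*(-52 + I*Q) = -312 + 6*I*Q)
-M(a(0), 277) = -(-312 + 6*(24*0)*277) = -(-312 + 6*0*277) = -(-312 + 0) = -1*(-312) = 312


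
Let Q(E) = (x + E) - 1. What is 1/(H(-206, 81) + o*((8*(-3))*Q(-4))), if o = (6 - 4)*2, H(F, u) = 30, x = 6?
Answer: -1/66 ≈ -0.015152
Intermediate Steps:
Q(E) = 5 + E (Q(E) = (6 + E) - 1 = 5 + E)
o = 4 (o = 2*2 = 4)
1/(H(-206, 81) + o*((8*(-3))*Q(-4))) = 1/(30 + 4*((8*(-3))*(5 - 4))) = 1/(30 + 4*(-24*1)) = 1/(30 + 4*(-24)) = 1/(30 - 96) = 1/(-66) = -1/66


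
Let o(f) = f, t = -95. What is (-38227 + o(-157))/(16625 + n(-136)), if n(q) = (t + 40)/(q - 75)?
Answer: -4049512/1753965 ≈ -2.3088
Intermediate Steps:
n(q) = -55/(-75 + q) (n(q) = (-95 + 40)/(q - 75) = -55/(-75 + q))
(-38227 + o(-157))/(16625 + n(-136)) = (-38227 - 157)/(16625 - 55/(-75 - 136)) = -38384/(16625 - 55/(-211)) = -38384/(16625 - 55*(-1/211)) = -38384/(16625 + 55/211) = -38384/3507930/211 = -38384*211/3507930 = -4049512/1753965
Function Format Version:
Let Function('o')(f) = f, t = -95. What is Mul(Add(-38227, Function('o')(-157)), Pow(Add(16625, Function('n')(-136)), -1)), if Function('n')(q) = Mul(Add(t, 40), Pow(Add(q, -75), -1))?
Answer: Rational(-4049512, 1753965) ≈ -2.3088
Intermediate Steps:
Function('n')(q) = Mul(-55, Pow(Add(-75, q), -1)) (Function('n')(q) = Mul(Add(-95, 40), Pow(Add(q, -75), -1)) = Mul(-55, Pow(Add(-75, q), -1)))
Mul(Add(-38227, Function('o')(-157)), Pow(Add(16625, Function('n')(-136)), -1)) = Mul(Add(-38227, -157), Pow(Add(16625, Mul(-55, Pow(Add(-75, -136), -1))), -1)) = Mul(-38384, Pow(Add(16625, Mul(-55, Pow(-211, -1))), -1)) = Mul(-38384, Pow(Add(16625, Mul(-55, Rational(-1, 211))), -1)) = Mul(-38384, Pow(Add(16625, Rational(55, 211)), -1)) = Mul(-38384, Pow(Rational(3507930, 211), -1)) = Mul(-38384, Rational(211, 3507930)) = Rational(-4049512, 1753965)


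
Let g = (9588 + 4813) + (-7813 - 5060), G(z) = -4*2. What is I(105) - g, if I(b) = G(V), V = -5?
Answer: -1536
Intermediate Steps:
G(z) = -8
I(b) = -8
g = 1528 (g = 14401 - 12873 = 1528)
I(105) - g = -8 - 1*1528 = -8 - 1528 = -1536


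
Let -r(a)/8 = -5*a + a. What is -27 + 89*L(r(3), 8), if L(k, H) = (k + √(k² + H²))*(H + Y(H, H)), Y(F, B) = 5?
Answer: 111045 + 9256*√145 ≈ 2.2250e+5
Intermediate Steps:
r(a) = 32*a (r(a) = -8*(-5*a + a) = -(-32)*a = 32*a)
L(k, H) = (5 + H)*(k + √(H² + k²)) (L(k, H) = (k + √(k² + H²))*(H + 5) = (k + √(H² + k²))*(5 + H) = (5 + H)*(k + √(H² + k²)))
-27 + 89*L(r(3), 8) = -27 + 89*(5*(32*3) + 5*√(8² + (32*3)²) + 8*(32*3) + 8*√(8² + (32*3)²)) = -27 + 89*(5*96 + 5*√(64 + 96²) + 8*96 + 8*√(64 + 96²)) = -27 + 89*(480 + 5*√(64 + 9216) + 768 + 8*√(64 + 9216)) = -27 + 89*(480 + 5*√9280 + 768 + 8*√9280) = -27 + 89*(480 + 5*(8*√145) + 768 + 8*(8*√145)) = -27 + 89*(480 + 40*√145 + 768 + 64*√145) = -27 + 89*(1248 + 104*√145) = -27 + (111072 + 9256*√145) = 111045 + 9256*√145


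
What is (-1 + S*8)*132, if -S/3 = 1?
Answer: -3300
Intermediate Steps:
S = -3 (S = -3*1 = -3)
(-1 + S*8)*132 = (-1 - 3*8)*132 = (-1 - 24)*132 = -25*132 = -3300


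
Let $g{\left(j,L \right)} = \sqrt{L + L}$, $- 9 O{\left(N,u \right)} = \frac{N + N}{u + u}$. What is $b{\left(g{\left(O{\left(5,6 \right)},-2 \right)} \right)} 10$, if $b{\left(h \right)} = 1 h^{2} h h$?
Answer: $160$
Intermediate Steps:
$O{\left(N,u \right)} = - \frac{N}{9 u}$ ($O{\left(N,u \right)} = - \frac{\left(N + N\right) \frac{1}{u + u}}{9} = - \frac{2 N \frac{1}{2 u}}{9} = - \frac{N \frac{1}{u}}{9} = - \frac{N}{9 u}$)
$g{\left(j,L \right)} = \sqrt{2} \sqrt{L}$ ($g{\left(j,L \right)} = \sqrt{2 L} = \sqrt{2} \sqrt{L}$)
$b{\left(h \right)} = h^{4}$ ($b{\left(h \right)} = h^{2} h h = h^{3} h = h^{4}$)
$b{\left(g{\left(O{\left(5,6 \right)},-2 \right)} \right)} 10 = \left(\sqrt{2} \sqrt{-2}\right)^{4} \cdot 10 = \left(\sqrt{2} i \sqrt{2}\right)^{4} \cdot 10 = \left(2 i\right)^{4} \cdot 10 = 16 \cdot 10 = 160$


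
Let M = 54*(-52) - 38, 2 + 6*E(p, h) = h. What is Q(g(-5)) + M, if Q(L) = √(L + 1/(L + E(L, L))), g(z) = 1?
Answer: -2846 + √55/5 ≈ -2844.5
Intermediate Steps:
E(p, h) = -⅓ + h/6
M = -2846 (M = -2808 - 38 = -2846)
Q(L) = √(L + 1/(-⅓ + 7*L/6)) (Q(L) = √(L + 1/(L + (-⅓ + L/6))) = √(L + 1/(-⅓ + 7*L/6)))
Q(g(-5)) + M = √((6 + 1*(-2 + 7*1))/(-2 + 7*1)) - 2846 = √((6 + 1*(-2 + 7))/(-2 + 7)) - 2846 = √((6 + 1*5)/5) - 2846 = √((6 + 5)/5) - 2846 = √((⅕)*11) - 2846 = √(11/5) - 2846 = √55/5 - 2846 = -2846 + √55/5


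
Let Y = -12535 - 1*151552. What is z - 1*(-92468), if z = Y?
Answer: -71619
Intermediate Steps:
Y = -164087 (Y = -12535 - 151552 = -164087)
z = -164087
z - 1*(-92468) = -164087 - 1*(-92468) = -164087 + 92468 = -71619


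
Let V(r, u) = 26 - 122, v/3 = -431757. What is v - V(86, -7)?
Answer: -1295175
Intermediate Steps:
v = -1295271 (v = 3*(-431757) = -1295271)
V(r, u) = -96
v - V(86, -7) = -1295271 - 1*(-96) = -1295271 + 96 = -1295175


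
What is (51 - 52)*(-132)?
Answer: 132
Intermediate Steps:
(51 - 52)*(-132) = -1*(-132) = 132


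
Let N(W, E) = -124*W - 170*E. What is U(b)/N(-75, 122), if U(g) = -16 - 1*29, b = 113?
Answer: 9/2288 ≈ 0.0039336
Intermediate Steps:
U(g) = -45 (U(g) = -16 - 29 = -45)
N(W, E) = -170*E - 124*W
U(b)/N(-75, 122) = -45/(-170*122 - 124*(-75)) = -45/(-20740 + 9300) = -45/(-11440) = -45*(-1/11440) = 9/2288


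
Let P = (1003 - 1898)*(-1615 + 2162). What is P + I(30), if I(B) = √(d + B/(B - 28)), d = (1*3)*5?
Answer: -489565 + √30 ≈ -4.8956e+5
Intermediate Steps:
d = 15 (d = 3*5 = 15)
P = -489565 (P = -895*547 = -489565)
I(B) = √(15 + B/(-28 + B)) (I(B) = √(15 + B/(B - 28)) = √(15 + B/(-28 + B)))
P + I(30) = -489565 + 2*√((-105 + 4*30)/(-28 + 30)) = -489565 + 2*√((-105 + 120)/2) = -489565 + 2*√((½)*15) = -489565 + 2*√(15/2) = -489565 + 2*(√30/2) = -489565 + √30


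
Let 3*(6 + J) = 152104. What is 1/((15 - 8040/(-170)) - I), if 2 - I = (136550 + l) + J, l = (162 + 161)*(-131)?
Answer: 51/7394624 ≈ 6.8969e-6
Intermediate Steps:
J = 152086/3 (J = -6 + (⅓)*152104 = -6 + 152104/3 = 152086/3 ≈ 50695.)
l = -42313 (l = 323*(-131) = -42313)
I = -434791/3 (I = 2 - ((136550 - 42313) + 152086/3) = 2 - (94237 + 152086/3) = 2 - 1*434797/3 = 2 - 434797/3 = -434791/3 ≈ -1.4493e+5)
1/((15 - 8040/(-170)) - I) = 1/((15 - 8040/(-170)) - 1*(-434791/3)) = 1/((15 - 8040*(-1)/170) + 434791/3) = 1/((15 - 268*(-3/17)) + 434791/3) = 1/((15 + 804/17) + 434791/3) = 1/(1059/17 + 434791/3) = 1/(7394624/51) = 51/7394624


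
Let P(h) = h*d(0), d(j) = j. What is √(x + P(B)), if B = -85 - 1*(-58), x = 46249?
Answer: √46249 ≈ 215.06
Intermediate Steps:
B = -27 (B = -85 + 58 = -27)
P(h) = 0 (P(h) = h*0 = 0)
√(x + P(B)) = √(46249 + 0) = √46249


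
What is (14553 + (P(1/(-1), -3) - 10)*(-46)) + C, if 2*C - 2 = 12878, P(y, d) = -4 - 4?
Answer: 21821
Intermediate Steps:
P(y, d) = -8
C = 6440 (C = 1 + (1/2)*12878 = 1 + 6439 = 6440)
(14553 + (P(1/(-1), -3) - 10)*(-46)) + C = (14553 + (-8 - 10)*(-46)) + 6440 = (14553 - 18*(-46)) + 6440 = (14553 + 828) + 6440 = 15381 + 6440 = 21821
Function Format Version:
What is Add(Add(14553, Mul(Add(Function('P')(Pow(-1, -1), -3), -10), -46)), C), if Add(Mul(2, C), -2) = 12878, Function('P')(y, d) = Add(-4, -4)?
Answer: 21821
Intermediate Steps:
Function('P')(y, d) = -8
C = 6440 (C = Add(1, Mul(Rational(1, 2), 12878)) = Add(1, 6439) = 6440)
Add(Add(14553, Mul(Add(Function('P')(Pow(-1, -1), -3), -10), -46)), C) = Add(Add(14553, Mul(Add(-8, -10), -46)), 6440) = Add(Add(14553, Mul(-18, -46)), 6440) = Add(Add(14553, 828), 6440) = Add(15381, 6440) = 21821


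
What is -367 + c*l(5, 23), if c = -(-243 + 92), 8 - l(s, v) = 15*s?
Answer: -10484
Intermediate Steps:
l(s, v) = 8 - 15*s
c = 151 (c = -1*(-151) = 151)
-367 + c*l(5, 23) = -367 + 151*(8 - 15*5) = -367 + 151*(8 - 75) = -367 + 151*(-67) = -367 - 10117 = -10484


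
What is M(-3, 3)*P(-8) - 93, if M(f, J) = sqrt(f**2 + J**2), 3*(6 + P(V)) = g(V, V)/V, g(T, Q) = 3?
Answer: -93 - 147*sqrt(2)/8 ≈ -118.99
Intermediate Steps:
P(V) = -6 + 1/V (P(V) = -6 + (3/V)/3 = -6 + 1/V)
M(f, J) = sqrt(J**2 + f**2)
M(-3, 3)*P(-8) - 93 = sqrt(3**2 + (-3)**2)*(-6 + 1/(-8)) - 93 = sqrt(9 + 9)*(-6 - 1/8) - 93 = sqrt(18)*(-49/8) - 93 = (3*sqrt(2))*(-49/8) - 93 = -147*sqrt(2)/8 - 93 = -93 - 147*sqrt(2)/8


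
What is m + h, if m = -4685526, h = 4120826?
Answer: -564700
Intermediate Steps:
m + h = -4685526 + 4120826 = -564700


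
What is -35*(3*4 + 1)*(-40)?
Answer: 18200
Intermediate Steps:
-35*(3*4 + 1)*(-40) = -35*(12 + 1)*(-40) = -35*13*(-40) = -455*(-40) = 18200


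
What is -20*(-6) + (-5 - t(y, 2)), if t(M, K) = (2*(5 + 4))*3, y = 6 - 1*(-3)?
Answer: 61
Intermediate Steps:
y = 9 (y = 6 + 3 = 9)
t(M, K) = 54 (t(M, K) = (2*9)*3 = 18*3 = 54)
-20*(-6) + (-5 - t(y, 2)) = -20*(-6) + (-5 - 1*54) = 120 + (-5 - 54) = 120 - 59 = 61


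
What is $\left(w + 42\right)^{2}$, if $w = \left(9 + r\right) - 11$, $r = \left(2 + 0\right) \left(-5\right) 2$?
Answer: $400$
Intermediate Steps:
$r = -20$ ($r = 2 \left(-5\right) 2 = \left(-10\right) 2 = -20$)
$w = -22$ ($w = \left(9 - 20\right) - 11 = -11 - 11 = -22$)
$\left(w + 42\right)^{2} = \left(-22 + 42\right)^{2} = 20^{2} = 400$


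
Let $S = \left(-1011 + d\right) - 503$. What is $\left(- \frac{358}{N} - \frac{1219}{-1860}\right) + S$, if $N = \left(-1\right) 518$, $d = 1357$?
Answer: $- \frac{74984519}{481740} \approx -155.65$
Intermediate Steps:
$N = -518$
$S = -157$ ($S = \left(-1011 + 1357\right) - 503 = 346 - 503 = -157$)
$\left(- \frac{358}{N} - \frac{1219}{-1860}\right) + S = \left(- \frac{358}{-518} - \frac{1219}{-1860}\right) - 157 = \left(\left(-358\right) \left(- \frac{1}{518}\right) - - \frac{1219}{1860}\right) - 157 = \left(\frac{179}{259} + \frac{1219}{1860}\right) - 157 = \frac{648661}{481740} - 157 = - \frac{74984519}{481740}$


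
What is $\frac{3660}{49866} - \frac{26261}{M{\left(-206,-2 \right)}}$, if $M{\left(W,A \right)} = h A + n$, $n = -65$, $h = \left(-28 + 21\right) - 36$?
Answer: $- \frac{218242361}{174531} \approx -1250.5$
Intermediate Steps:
$h = -43$ ($h = -7 - 36 = -43$)
$M{\left(W,A \right)} = -65 - 43 A$ ($M{\left(W,A \right)} = - 43 A - 65 = -65 - 43 A$)
$\frac{3660}{49866} - \frac{26261}{M{\left(-206,-2 \right)}} = \frac{3660}{49866} - \frac{26261}{-65 - -86} = 3660 \cdot \frac{1}{49866} - \frac{26261}{-65 + 86} = \frac{610}{8311} - \frac{26261}{21} = - \frac{218242361}{174531}$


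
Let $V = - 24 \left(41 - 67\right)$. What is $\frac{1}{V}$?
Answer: $\frac{1}{624} \approx 0.0016026$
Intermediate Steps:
$V = 624$ ($V = \left(-24\right) \left(-26\right) = 624$)
$\frac{1}{V} = \frac{1}{624}$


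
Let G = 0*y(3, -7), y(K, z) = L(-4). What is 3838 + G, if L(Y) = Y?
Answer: 3838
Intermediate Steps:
y(K, z) = -4
G = 0 (G = 0*(-4) = 0)
3838 + G = 3838 + 0 = 3838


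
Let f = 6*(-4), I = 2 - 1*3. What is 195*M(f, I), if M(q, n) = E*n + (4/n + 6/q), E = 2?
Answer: -4875/4 ≈ -1218.8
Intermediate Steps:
I = -1 (I = 2 - 3 = -1)
f = -24
M(q, n) = 2*n + 4/n + 6/q (M(q, n) = 2*n + (4/n + 6/q) = 2*n + 4/n + 6/q)
195*M(f, I) = 195*(2*(-1) + 4/(-1) + 6/(-24)) = 195*(-2 + 4*(-1) + 6*(-1/24)) = 195*(-2 - 4 - ¼) = 195*(-25/4) = -4875/4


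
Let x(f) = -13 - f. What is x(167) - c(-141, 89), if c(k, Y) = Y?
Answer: -269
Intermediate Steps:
x(167) - c(-141, 89) = (-13 - 1*167) - 1*89 = (-13 - 167) - 89 = -180 - 89 = -269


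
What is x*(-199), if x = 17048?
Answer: -3392552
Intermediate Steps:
x*(-199) = 17048*(-199) = -3392552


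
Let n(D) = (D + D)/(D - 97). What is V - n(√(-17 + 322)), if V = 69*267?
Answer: 83861801/4552 + 97*√305/4552 ≈ 18423.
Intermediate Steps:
V = 18423
n(D) = 2*D/(-97 + D) (n(D) = (2*D)/(-97 + D) = 2*D/(-97 + D))
V - n(√(-17 + 322)) = 18423 - 2*√(-17 + 322)/(-97 + √(-17 + 322)) = 18423 - 2*√305/(-97 + √305)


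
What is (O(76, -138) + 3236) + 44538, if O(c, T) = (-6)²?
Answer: 47810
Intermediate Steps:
O(c, T) = 36
(O(76, -138) + 3236) + 44538 = (36 + 3236) + 44538 = 3272 + 44538 = 47810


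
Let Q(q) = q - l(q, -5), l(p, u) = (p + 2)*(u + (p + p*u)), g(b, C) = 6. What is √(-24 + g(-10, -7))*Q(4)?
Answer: 390*I*√2 ≈ 551.54*I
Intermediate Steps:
l(p, u) = (2 + p)*(p + u + p*u)
Q(q) = 10 + 4*q² + 14*q (Q(q) = q - (q² + 2*q + 2*(-5) - 5*q² + 3*q*(-5)) = q - (q² + 2*q - 10 - 5*q² - 15*q) = q - (-10 - 13*q - 4*q²) = q + (10 + 4*q² + 13*q) = 10 + 4*q² + 14*q)
√(-24 + g(-10, -7))*Q(4) = √(-24 + 6)*(10 + 4*4² + 14*4) = √(-18)*(10 + 4*16 + 56) = (3*I*√2)*(10 + 64 + 56) = (3*I*√2)*130 = 390*I*√2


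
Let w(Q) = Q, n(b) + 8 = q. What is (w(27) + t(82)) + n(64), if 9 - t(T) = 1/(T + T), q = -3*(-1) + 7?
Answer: 6231/164 ≈ 37.994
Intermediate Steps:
q = 10 (q = 3 + 7 = 10)
n(b) = 2 (n(b) = -8 + 10 = 2)
t(T) = 9 - 1/(2*T) (t(T) = 9 - 1/(T + T) = 9 - 1/(2*T))
(w(27) + t(82)) + n(64) = (27 + (9 - ½/82)) + 2 = (27 + (9 - ½*1/82)) + 2 = (27 + (9 - 1/164)) + 2 = (27 + 1475/164) + 2 = 5903/164 + 2 = 6231/164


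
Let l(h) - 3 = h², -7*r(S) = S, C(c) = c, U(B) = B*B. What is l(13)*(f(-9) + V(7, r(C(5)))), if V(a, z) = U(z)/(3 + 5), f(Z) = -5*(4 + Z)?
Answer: 422475/98 ≈ 4311.0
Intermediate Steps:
U(B) = B²
r(S) = -S/7
f(Z) = -20 - 5*Z
V(a, z) = z²/8 (V(a, z) = z²/(3 + 5) = z²/8)
l(h) = 3 + h²
l(13)*(f(-9) + V(7, r(C(5)))) = (3 + 13²)*((-20 - 5*(-9)) + (-⅐*5)²/8) = (3 + 169)*((-20 + 45) + (-5/7)²/8) = 172*(25 + (⅛)*(25/49)) = 172*(25 + 25/392) = 172*(9825/392) = 422475/98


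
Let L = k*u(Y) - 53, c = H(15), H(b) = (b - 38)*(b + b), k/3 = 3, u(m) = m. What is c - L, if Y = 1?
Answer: -646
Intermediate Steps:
k = 9 (k = 3*3 = 9)
H(b) = 2*b*(-38 + b) (H(b) = (-38 + b)*(2*b) = 2*b*(-38 + b))
c = -690 (c = 2*15*(-38 + 15) = 2*15*(-23) = -690)
L = -44 (L = 9*1 - 53 = 9 - 53 = -44)
c - L = -690 - 1*(-44) = -690 + 44 = -646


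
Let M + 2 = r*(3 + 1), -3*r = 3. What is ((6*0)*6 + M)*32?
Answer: -192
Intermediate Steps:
r = -1 (r = -1/3*3 = -1)
M = -6 (M = -2 - (3 + 1) = -2 - 1*4 = -2 - 4 = -6)
((6*0)*6 + M)*32 = ((6*0)*6 - 6)*32 = (0*6 - 6)*32 = (0 - 6)*32 = -6*32 = -192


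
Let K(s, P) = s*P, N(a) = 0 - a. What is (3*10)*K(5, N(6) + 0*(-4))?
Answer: -900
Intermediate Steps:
N(a) = -a
K(s, P) = P*s
(3*10)*K(5, N(6) + 0*(-4)) = (3*10)*((-1*6 + 0*(-4))*5) = 30*((-6 + 0)*5) = 30*(-6*5) = 30*(-30) = -900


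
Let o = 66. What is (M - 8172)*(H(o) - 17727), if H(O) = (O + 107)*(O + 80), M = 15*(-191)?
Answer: -83119647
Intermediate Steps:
M = -2865
H(O) = (80 + O)*(107 + O) (H(O) = (107 + O)*(80 + O) = (80 + O)*(107 + O))
(M - 8172)*(H(o) - 17727) = (-2865 - 8172)*((8560 + 66² + 187*66) - 17727) = -11037*((8560 + 4356 + 12342) - 17727) = -11037*(25258 - 17727) = -11037*7531 = -83119647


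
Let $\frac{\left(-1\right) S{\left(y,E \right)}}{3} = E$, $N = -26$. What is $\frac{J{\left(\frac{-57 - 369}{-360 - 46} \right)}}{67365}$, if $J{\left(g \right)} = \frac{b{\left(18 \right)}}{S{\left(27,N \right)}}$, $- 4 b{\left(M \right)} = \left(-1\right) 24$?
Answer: $\frac{1}{875745} \approx 1.1419 \cdot 10^{-6}$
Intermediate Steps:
$b{\left(M \right)} = 6$ ($b{\left(M \right)} = - \frac{\left(-1\right) 24}{4} = \left(- \frac{1}{4}\right) \left(-24\right) = 6$)
$S{\left(y,E \right)} = - 3 E$
$J{\left(g \right)} = \frac{1}{13}$ ($J{\left(g \right)} = \frac{6}{\left(-3\right) \left(-26\right)} = \frac{6}{78} = 6 \cdot \frac{1}{78} = \frac{1}{13}$)
$\frac{J{\left(\frac{-57 - 369}{-360 - 46} \right)}}{67365} = \frac{1}{13 \cdot 67365} = \frac{1}{13} \cdot \frac{1}{67365} = \frac{1}{875745}$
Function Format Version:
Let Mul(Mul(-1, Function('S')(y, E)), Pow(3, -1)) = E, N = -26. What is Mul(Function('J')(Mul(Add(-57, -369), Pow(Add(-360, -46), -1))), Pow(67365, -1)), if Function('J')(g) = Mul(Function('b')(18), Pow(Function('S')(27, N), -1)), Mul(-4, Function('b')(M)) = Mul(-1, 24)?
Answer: Rational(1, 875745) ≈ 1.1419e-6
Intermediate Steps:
Function('b')(M) = 6 (Function('b')(M) = Mul(Rational(-1, 4), Mul(-1, 24)) = Mul(Rational(-1, 4), -24) = 6)
Function('S')(y, E) = Mul(-3, E)
Function('J')(g) = Rational(1, 13) (Function('J')(g) = Mul(6, Pow(Mul(-3, -26), -1)) = Mul(6, Pow(78, -1)) = Mul(6, Rational(1, 78)) = Rational(1, 13))
Mul(Function('J')(Mul(Add(-57, -369), Pow(Add(-360, -46), -1))), Pow(67365, -1)) = Mul(Rational(1, 13), Pow(67365, -1)) = Mul(Rational(1, 13), Rational(1, 67365)) = Rational(1, 875745)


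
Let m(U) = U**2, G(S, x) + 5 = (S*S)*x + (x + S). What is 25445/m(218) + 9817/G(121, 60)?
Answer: 1426464758/2609768579 ≈ 0.54659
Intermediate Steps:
G(S, x) = -5 + S + x + x*S**2 (G(S, x) = -5 + ((S*S)*x + (x + S)) = -5 + (S**2*x + (S + x)) = -5 + (x*S**2 + (S + x)) = -5 + (S + x + x*S**2) = -5 + S + x + x*S**2)
25445/m(218) + 9817/G(121, 60) = 25445/(218**2) + 9817/(-5 + 121 + 60 + 60*121**2) = 25445/47524 + 9817/(-5 + 121 + 60 + 60*14641) = 25445*(1/47524) + 9817/(-5 + 121 + 60 + 878460) = 25445/47524 + 9817/878636 = 1426464758/2609768579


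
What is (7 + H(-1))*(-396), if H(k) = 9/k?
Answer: 792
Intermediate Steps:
(7 + H(-1))*(-396) = (7 + 9/(-1))*(-396) = (7 + 9*(-1))*(-396) = (7 - 9)*(-396) = -2*(-396) = 792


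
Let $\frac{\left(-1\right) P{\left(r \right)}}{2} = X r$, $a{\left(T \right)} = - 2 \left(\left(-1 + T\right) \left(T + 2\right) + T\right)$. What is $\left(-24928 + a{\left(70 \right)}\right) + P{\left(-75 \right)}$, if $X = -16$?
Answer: $-37404$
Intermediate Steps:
$a{\left(T \right)} = - 2 T - 2 \left(-1 + T\right) \left(2 + T\right)$ ($a{\left(T \right)} = - 2 \left(\left(-1 + T\right) \left(2 + T\right) + T\right) = - 2 \left(T + \left(-1 + T\right) \left(2 + T\right)\right) = - 2 T - 2 \left(-1 + T\right) \left(2 + T\right)$)
$P{\left(r \right)} = 32 r$ ($P{\left(r \right)} = - 2 \left(- 16 r\right) = 32 r$)
$\left(-24928 + a{\left(70 \right)}\right) + P{\left(-75 \right)} = \left(-24928 - \left(276 + 9800\right)\right) + 32 \left(-75\right) = \left(-24928 - 10076\right) - 2400 = -35004 - 2400 = -37404$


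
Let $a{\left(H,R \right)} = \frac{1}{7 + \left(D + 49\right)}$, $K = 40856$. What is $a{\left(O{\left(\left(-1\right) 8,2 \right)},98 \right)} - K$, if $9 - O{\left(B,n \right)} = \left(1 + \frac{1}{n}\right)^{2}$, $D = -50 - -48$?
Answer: $- \frac{2206223}{54} \approx -40856.0$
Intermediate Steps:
$D = -2$ ($D = -50 + 48 = -2$)
$O{\left(B,n \right)} = 9 - \left(1 + \frac{1}{n}\right)^{2}$
$a{\left(H,R \right)} = \frac{1}{54}$ ($a{\left(H,R \right)} = \frac{1}{7 + \left(-2 + 49\right)} = \frac{1}{7 + 47} = \frac{1}{54}$)
$a{\left(O{\left(\left(-1\right) 8,2 \right)},98 \right)} - K = \frac{1}{54} - 40856 = - \frac{2206223}{54}$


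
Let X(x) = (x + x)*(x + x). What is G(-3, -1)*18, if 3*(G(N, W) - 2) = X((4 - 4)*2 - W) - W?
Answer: 66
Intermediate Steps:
X(x) = 4*x**2 (X(x) = (2*x)*(2*x) = 4*x**2)
G(N, W) = 2 - W/3 + 4*W**2/3 (G(N, W) = 2 + (4*((4 - 4)*2 - W)**2 - W)/3 = 2 + (4*(0*2 - W)**2 - W)/3 = 2 + (4*(0 - W)**2 - W)/3 = 2 + (4*(-W)**2 - W)/3 = 2 + (4*W**2 - W)/3 = 2 + (-W + 4*W**2)/3 = 2 + (-W/3 + 4*W**2/3) = 2 - W/3 + 4*W**2/3)
G(-3, -1)*18 = (2 - 1/3*(-1) + (4/3)*(-1)**2)*18 = (2 + 1/3 + (4/3)*1)*18 = (2 + 1/3 + 4/3)*18 = (11/3)*18 = 66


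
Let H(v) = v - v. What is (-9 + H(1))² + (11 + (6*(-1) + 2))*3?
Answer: 102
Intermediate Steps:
H(v) = 0
(-9 + H(1))² + (11 + (6*(-1) + 2))*3 = (-9 + 0)² + (11 + (6*(-1) + 2))*3 = (-9)² + (11 + (-6 + 2))*3 = 81 + (11 - 4)*3 = 81 + 7*3 = 81 + 21 = 102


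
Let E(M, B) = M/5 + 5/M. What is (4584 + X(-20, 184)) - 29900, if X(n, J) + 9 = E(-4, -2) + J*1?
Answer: -502861/20 ≈ -25143.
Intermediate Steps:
E(M, B) = 5/M + M/5 (E(M, B) = M*(⅕) + 5/M = M/5 + 5/M = 5/M + M/5)
X(n, J) = -221/20 + J (X(n, J) = -9 + ((5/(-4) + (⅕)*(-4)) + J*1) = -9 + ((5*(-¼) - ⅘) + J) = -9 + ((-5/4 - ⅘) + J) = -9 + (-41/20 + J) = -221/20 + J)
(4584 + X(-20, 184)) - 29900 = (4584 + (-221/20 + 184)) - 29900 = (4584 + 3459/20) - 29900 = 95139/20 - 29900 = -502861/20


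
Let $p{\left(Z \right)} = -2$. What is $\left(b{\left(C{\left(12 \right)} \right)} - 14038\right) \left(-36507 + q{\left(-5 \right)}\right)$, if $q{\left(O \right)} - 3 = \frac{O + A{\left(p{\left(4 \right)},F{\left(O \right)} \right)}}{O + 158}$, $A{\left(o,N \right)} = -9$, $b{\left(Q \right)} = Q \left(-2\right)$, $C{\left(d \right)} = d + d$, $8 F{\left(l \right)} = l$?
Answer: $\frac{78672084836}{153} \approx 5.142 \cdot 10^{8}$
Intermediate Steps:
$F{\left(l \right)} = \frac{l}{8}$
$C{\left(d \right)} = 2 d$
$b{\left(Q \right)} = - 2 Q$
$q{\left(O \right)} = 3 + \frac{-9 + O}{158 + O}$ ($q{\left(O \right)} = 3 + \frac{O - 9}{O + 158} = 3 + \frac{-9 + O}{158 + O}$)
$\left(b{\left(C{\left(12 \right)} \right)} - 14038\right) \left(-36507 + q{\left(-5 \right)}\right) = \left(- 2 \cdot 2 \cdot 12 - 14038\right) \left(-36507 + \frac{465 + 4 \left(-5\right)}{158 - 5}\right) = \left(\left(-2\right) 24 - 14038\right) \left(-36507 + \frac{465 - 20}{153}\right) = \left(-48 - 14038\right) \left(-36507 + \frac{1}{153} \cdot 445\right) = - 14086 \left(-36507 + \frac{445}{153}\right) = \left(-14086\right) \left(- \frac{5585126}{153}\right) = \frac{78672084836}{153}$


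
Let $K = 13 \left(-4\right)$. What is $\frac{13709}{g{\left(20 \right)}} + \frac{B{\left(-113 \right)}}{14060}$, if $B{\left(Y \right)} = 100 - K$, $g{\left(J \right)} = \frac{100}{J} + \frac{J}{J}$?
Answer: $\frac{2536177}{1110} \approx 2284.8$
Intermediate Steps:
$K = -52$
$g{\left(J \right)} = 1 + \frac{100}{J}$ ($g{\left(J \right)} = \frac{100}{J} + 1 = 1 + \frac{100}{J}$)
$B{\left(Y \right)} = 152$ ($B{\left(Y \right)} = 100 - -52 = 100 + 52 = 152$)
$\frac{13709}{g{\left(20 \right)}} + \frac{B{\left(-113 \right)}}{14060} = \frac{13709}{\frac{1}{20} \left(100 + 20\right)} + \frac{152}{14060} = \frac{13709}{\frac{1}{20} \cdot 120} + 152 \cdot \frac{1}{14060} = \frac{13709}{6} + \frac{2}{185} = \frac{2536177}{1110}$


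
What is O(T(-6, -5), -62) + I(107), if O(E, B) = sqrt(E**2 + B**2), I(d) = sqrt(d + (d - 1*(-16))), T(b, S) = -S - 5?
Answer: 62 + sqrt(230) ≈ 77.166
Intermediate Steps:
T(b, S) = -5 - S
I(d) = sqrt(16 + 2*d) (I(d) = sqrt(d + (d + 16)) = sqrt(d + (16 + d)) = sqrt(16 + 2*d))
O(E, B) = sqrt(B**2 + E**2)
O(T(-6, -5), -62) + I(107) = sqrt((-62)**2 + (-5 - 1*(-5))**2) + sqrt(16 + 2*107) = sqrt(3844 + (-5 + 5)**2) + sqrt(16 + 214) = sqrt(3844 + 0**2) + sqrt(230) = sqrt(3844 + 0) + sqrt(230) = sqrt(3844) + sqrt(230) = 62 + sqrt(230)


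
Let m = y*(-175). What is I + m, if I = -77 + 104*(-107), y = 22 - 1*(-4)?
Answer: -15755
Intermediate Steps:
y = 26 (y = 22 + 4 = 26)
m = -4550 (m = 26*(-175) = -4550)
I = -11205 (I = -77 - 11128 = -11205)
I + m = -11205 - 4550 = -15755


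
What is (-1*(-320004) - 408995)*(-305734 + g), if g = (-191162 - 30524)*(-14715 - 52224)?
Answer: -1320549322179220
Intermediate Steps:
g = 14839439154 (g = -221686*(-66939) = 14839439154)
(-1*(-320004) - 408995)*(-305734 + g) = (-1*(-320004) - 408995)*(-305734 + 14839439154) = (320004 - 408995)*14839133420 = -88991*14839133420 = -1320549322179220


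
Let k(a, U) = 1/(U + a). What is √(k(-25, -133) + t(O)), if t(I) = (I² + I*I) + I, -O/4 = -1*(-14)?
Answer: √155176066/158 ≈ 78.842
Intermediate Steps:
O = -56 (O = -(-4)*(-14) = -4*14 = -56)
t(I) = I + 2*I² (t(I) = (I² + I²) + I = 2*I² + I = I + 2*I²)
√(k(-25, -133) + t(O)) = √(1/(-133 - 25) - 56*(1 + 2*(-56))) = √(1/(-158) - 56*(1 - 112)) = √(-1/158 - 56*(-111)) = √(-1/158 + 6216) = √(982127/158) = √155176066/158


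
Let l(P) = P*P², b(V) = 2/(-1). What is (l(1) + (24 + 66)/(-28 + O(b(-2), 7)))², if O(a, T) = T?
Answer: 529/49 ≈ 10.796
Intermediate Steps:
b(V) = -2 (b(V) = 2*(-1) = -2)
l(P) = P³
(l(1) + (24 + 66)/(-28 + O(b(-2), 7)))² = (1³ + (24 + 66)/(-28 + 7))² = (1 + 90/(-21))² = (1 + 90*(-1/21))² = (1 - 30/7)² = (-23/7)² = 529/49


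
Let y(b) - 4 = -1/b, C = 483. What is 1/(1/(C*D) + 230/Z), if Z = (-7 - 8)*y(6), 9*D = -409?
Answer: -65849/263399 ≈ -0.25000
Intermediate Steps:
D = -409/9 (D = (⅑)*(-409) = -409/9 ≈ -45.444)
y(b) = 4 - 1/b
Z = -115/2 (Z = (-7 - 8)*(4 - 1/6) = -15*(4 - 1*⅙) = -15*(4 - ⅙) = -15*23/6 = -115/2 ≈ -57.500)
1/(1/(C*D) + 230/Z) = 1/(1/(483*(-409/9)) + 230/(-115/2)) = 1/((1/483)*(-9/409) + 230*(-2/115)) = 1/(-3/65849 - 4) = 1/(-263399/65849) = -65849/263399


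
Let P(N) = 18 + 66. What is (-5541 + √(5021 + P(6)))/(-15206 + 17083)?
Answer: -5541/1877 + √5105/1877 ≈ -2.9140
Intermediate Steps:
P(N) = 84
(-5541 + √(5021 + P(6)))/(-15206 + 17083) = (-5541 + √(5021 + 84))/(-15206 + 17083) = (-5541 + √5105)/1877 = (-5541 + √5105)*(1/1877) = -5541/1877 + √5105/1877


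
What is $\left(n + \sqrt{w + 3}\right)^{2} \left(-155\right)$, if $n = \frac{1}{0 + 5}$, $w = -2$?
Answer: $- \frac{1116}{5} \approx -223.2$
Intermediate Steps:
$n = \frac{1}{5} \approx 0.2$
$\left(n + \sqrt{w + 3}\right)^{2} \left(-155\right) = \left(\frac{1}{5} + \sqrt{-2 + 3}\right)^{2} \left(-155\right) = \left(\frac{1}{5} + \sqrt{1}\right)^{2} \left(-155\right) = \left(\frac{1}{5} + 1\right)^{2} \left(-155\right) = \left(\frac{6}{5}\right)^{2} \left(-155\right) = \frac{36}{25} \left(-155\right) = - \frac{1116}{5}$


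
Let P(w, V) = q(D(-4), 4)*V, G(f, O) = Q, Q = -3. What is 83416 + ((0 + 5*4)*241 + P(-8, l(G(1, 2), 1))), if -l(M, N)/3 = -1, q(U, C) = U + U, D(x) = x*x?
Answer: 88332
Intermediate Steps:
G(f, O) = -3
D(x) = x**2
q(U, C) = 2*U
l(M, N) = 3 (l(M, N) = -3*(-1) = 3)
P(w, V) = 32*V (P(w, V) = (2*(-4)**2)*V = (2*16)*V = 32*V)
83416 + ((0 + 5*4)*241 + P(-8, l(G(1, 2), 1))) = 83416 + ((0 + 5*4)*241 + 32*3) = 83416 + ((0 + 20)*241 + 96) = 83416 + (20*241 + 96) = 83416 + (4820 + 96) = 83416 + 4916 = 88332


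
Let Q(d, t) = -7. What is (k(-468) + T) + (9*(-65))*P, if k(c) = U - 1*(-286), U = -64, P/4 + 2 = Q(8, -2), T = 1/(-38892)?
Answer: 827699543/38892 ≈ 21282.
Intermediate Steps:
T = -1/38892 ≈ -2.5712e-5
P = -36 (P = -8 + 4*(-7) = -8 - 28 = -36)
k(c) = 222 (k(c) = -64 - 1*(-286) = -64 + 286 = 222)
(k(-468) + T) + (9*(-65))*P = (222 - 1/38892) + (9*(-65))*(-36) = 8634023/38892 - 585*(-36) = 8634023/38892 + 21060 = 827699543/38892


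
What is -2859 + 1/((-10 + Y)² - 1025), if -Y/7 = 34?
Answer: -172909460/60479 ≈ -2859.0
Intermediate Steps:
Y = -238 (Y = -7*34 = -238)
-2859 + 1/((-10 + Y)² - 1025) = -2859 + 1/((-10 - 238)² - 1025) = -2859 + 1/((-248)² - 1025) = -2859 + 1/(61504 - 1025) = -2859 + 1/60479 = -172909460/60479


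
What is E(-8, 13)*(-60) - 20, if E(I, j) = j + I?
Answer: -320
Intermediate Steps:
E(I, j) = I + j
E(-8, 13)*(-60) - 20 = (-8 + 13)*(-60) - 20 = 5*(-60) - 20 = -300 - 20 = -320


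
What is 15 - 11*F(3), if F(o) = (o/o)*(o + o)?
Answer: -51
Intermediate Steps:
F(o) = 2*o (F(o) = 1*(2*o) = 2*o)
15 - 11*F(3) = 15 - 22*3 = 15 - 11*6 = 15 - 66 = -51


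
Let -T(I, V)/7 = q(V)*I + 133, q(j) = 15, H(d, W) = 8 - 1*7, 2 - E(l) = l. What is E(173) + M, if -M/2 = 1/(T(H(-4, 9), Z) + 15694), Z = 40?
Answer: -1253260/7329 ≈ -171.00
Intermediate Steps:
E(l) = 2 - l
H(d, W) = 1 (H(d, W) = 8 - 7 = 1)
T(I, V) = -931 - 105*I (T(I, V) = -7*(15*I + 133) = -7*(133 + 15*I) = -931 - 105*I)
M = -1/7329 (M = -2/((-931 - 105*1) + 15694) = -2/((-931 - 105) + 15694) = -2/(-1036 + 15694) = -2/14658 = -2*1/14658 = -1/7329 ≈ -0.00013644)
E(173) + M = (2 - 1*173) - 1/7329 = (2 - 173) - 1/7329 = -171 - 1/7329 = -1253260/7329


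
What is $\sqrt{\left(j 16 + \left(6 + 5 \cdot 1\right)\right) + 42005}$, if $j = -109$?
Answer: $4 \sqrt{2517} \approx 200.68$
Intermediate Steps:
$\sqrt{\left(j 16 + \left(6 + 5 \cdot 1\right)\right) + 42005} = \sqrt{\left(\left(-109\right) 16 + \left(6 + 5 \cdot 1\right)\right) + 42005} = \sqrt{\left(-1744 + \left(6 + 5\right)\right) + 42005} = \sqrt{\left(-1744 + 11\right) + 42005} = \sqrt{-1733 + 42005} = \sqrt{40272} = 4 \sqrt{2517}$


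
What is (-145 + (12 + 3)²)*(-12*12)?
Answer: -11520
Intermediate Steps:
(-145 + (12 + 3)²)*(-12*12) = (-145 + 15²)*(-144) = (-145 + 225)*(-144) = 80*(-144) = -11520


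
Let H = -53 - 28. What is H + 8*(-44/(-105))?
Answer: -8153/105 ≈ -77.648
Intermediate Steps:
H = -81
H + 8*(-44/(-105)) = -81 + 8*(-44/(-105)) = -81 + 8*(-44*(-1/105)) = -81 + 8*(44/105) = -81 + 352/105 = -8153/105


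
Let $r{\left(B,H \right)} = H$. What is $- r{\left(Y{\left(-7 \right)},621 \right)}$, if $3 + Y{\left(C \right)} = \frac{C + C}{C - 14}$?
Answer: $-621$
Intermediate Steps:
$Y{\left(C \right)} = -3 + \frac{2 C}{-14 + C}$ ($Y{\left(C \right)} = -3 + \frac{C + C}{C - 14} = -3 + \frac{2 C}{-14 + C}$)
$- r{\left(Y{\left(-7 \right)},621 \right)} = \left(-1\right) 621 = -621$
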